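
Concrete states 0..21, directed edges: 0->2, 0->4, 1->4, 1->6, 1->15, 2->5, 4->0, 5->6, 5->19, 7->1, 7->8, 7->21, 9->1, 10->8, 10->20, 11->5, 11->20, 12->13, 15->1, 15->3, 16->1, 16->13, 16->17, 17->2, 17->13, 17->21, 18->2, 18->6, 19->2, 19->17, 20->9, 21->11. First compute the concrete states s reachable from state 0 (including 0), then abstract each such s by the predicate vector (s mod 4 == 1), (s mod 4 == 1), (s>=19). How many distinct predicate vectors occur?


BFS from 0:
Concrete reachable: {0, 1, 2, 3, 4, 5, 6, 9, 11, 13, 15, 17, 19, 20, 21}
Abstract via predicates (s mod 4 == 1), (s mod 4 == 1), (s>=19):
  (0,0,0) <- {0, 2, 3, 4, 6, 11, 15}
  (0,0,1) <- {19, 20}
  (1,1,0) <- {1, 5, 9, 13, 17}
  (1,1,1) <- {21}
Distinct abstract states = 4

4


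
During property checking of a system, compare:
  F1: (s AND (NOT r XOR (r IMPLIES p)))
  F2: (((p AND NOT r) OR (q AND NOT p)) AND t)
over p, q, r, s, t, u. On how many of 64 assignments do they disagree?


F1 = (s AND (NOT r XOR (r IMPLIES p)))
F2 = (((p AND NOT r) OR (q AND NOT p)) AND t)
Evaluate both on each of 64 rows (bits = p,q,r,s,t,u):
  row 0 [000000]: F1=0 F2=0 -> 0
  row 1 [000001]: F1=0 F2=0 -> 0
  row 2 [000010]: F1=0 F2=0 -> 0
  row 3 [000011]: F1=0 F2=0 -> 0
  row 4 [000100]: F1=0 F2=0 -> 0
  (every remaining row is evaluated the same way; all 64 results are listed next)
Full result column, 8 rows per line (p,q,r fixed per line; s,t,u runs 000..111 left to right):
  rows 0-7 [p,q,r=000]: 00000000  (ones: 0)
  rows 8-15 [p,q,r=001]: 00000000  (ones: 0)
  rows 16-23 [p,q,r=010]: 00110011  (ones: 4)
  rows 24-31 [p,q,r=011]: 00110011  (ones: 4)
  rows 32-39 [p,q,r=100]: 00110011  (ones: 4)
  rows 40-47 [p,q,r=101]: 00001111  (ones: 4)
  rows 48-55 [p,q,r=110]: 00110011  (ones: 4)
  rows 56-63 [p,q,r=111]: 00001111  (ones: 4)
Disagreements = 0+0+4+4+4+4+4+4 = 24

24


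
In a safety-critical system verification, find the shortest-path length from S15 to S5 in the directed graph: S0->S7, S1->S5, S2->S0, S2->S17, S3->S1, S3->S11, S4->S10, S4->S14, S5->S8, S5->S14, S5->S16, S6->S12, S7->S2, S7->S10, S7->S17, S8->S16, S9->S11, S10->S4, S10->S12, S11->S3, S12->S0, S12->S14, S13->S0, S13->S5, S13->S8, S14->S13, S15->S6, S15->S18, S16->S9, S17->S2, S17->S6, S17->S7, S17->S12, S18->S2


BFS layer-by-layer from S15:
  dist 0: {S15}
  dist 1: {S6, S18}
  dist 2: {S2, S12}
  dist 3: {S0, S14, S17}
  dist 4: {S7, S13}
  dist 5: {S5, S8, S10}
  -> S5 reached at distance 5
Shortest path length = 5

5


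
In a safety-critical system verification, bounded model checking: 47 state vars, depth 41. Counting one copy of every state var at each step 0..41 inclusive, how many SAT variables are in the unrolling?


BMC unrolls to depth k, creating one copy of each state var for steps 0..k.
Step count = 41 + 1 = 42 (steps 0 through 41)
Vars per step = 47
Total = 47 * 42 = 1974

1974


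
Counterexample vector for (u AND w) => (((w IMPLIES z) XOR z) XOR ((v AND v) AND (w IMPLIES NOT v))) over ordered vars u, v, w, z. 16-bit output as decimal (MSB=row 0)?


F1 = (u AND w)
F2 = (((w IMPLIES z) XOR z) XOR ((v AND v) AND (w IMPLIES NOT v)))
Counterexample to F1=>F2 is where F1=1 and F2=0.
Evaluate each row (bits = u,v,w,z, MSB first):
  row 0 [0000]: F1=0 F2=1 -> F1&~F2 -> 0
  row 1 [0001]: F1=0 F2=0 -> F1&~F2 -> 0
  row 2 [0010]: F1=0 F2=0 -> F1&~F2 -> 0
  row 3 [0011]: F1=0 F2=0 -> F1&~F2 -> 0
  row 4 [0100]: F1=0 F2=0 -> F1&~F2 -> 0
  row 5 [0101]: F1=0 F2=1 -> F1&~F2 -> 0
  row 6 [0110]: F1=0 F2=0 -> F1&~F2 -> 0
  row 7 [0111]: F1=0 F2=0 -> F1&~F2 -> 0
  row 8 [1000]: F1=0 F2=1 -> F1&~F2 -> 0
  row 9 [1001]: F1=0 F2=0 -> F1&~F2 -> 0
  row 10 [1010]: F1=1 F2=0 -> F1&~F2 -> 1
  row 11 [1011]: F1=1 F2=0 -> F1&~F2 -> 1
  row 12 [1100]: F1=0 F2=0 -> F1&~F2 -> 0
  row 13 [1101]: F1=0 F2=1 -> F1&~F2 -> 0
  row 14 [1110]: F1=1 F2=0 -> F1&~F2 -> 1
  row 15 [1111]: F1=1 F2=0 -> F1&~F2 -> 1
Full result column, 4 rows per line (u,v fixed per line; w,z runs 00..11 left to right):
  rows 0-3 [u,v=00]: 0000  = hex 0
  rows 4-7 [u,v=01]: 0000  = hex 0
  rows 8-11 [u,v=10]: 0011  = hex 3
  rows 12-15 [u,v=11]: 0011  = hex 3
Counterexample vector (row 0 .. row 15) = 0000000000110011
Output column grouped in 4s = 0000 0000 0011 0011 = 0x0033
Convert to decimal digit by digit (value = value*16 + digit):
  0 -> 0
  0*16 + 0 = 0
  0*16 + 3 = 3
  3*16 + 3 = 51
Decimal = 51

51


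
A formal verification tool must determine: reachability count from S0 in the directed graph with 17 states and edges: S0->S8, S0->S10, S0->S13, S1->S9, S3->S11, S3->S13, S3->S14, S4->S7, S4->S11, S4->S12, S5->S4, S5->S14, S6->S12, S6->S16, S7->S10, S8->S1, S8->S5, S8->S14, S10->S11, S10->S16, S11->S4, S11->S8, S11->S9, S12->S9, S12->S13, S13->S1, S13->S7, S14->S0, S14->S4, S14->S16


BFS from S0:
  layer 0: {S0}
  layer 1: {S8, S10, S13}
  layer 2: {S1, S5, S7, S11, S14, S16}
  layer 3: {S4, S9}
  layer 4: {S12}
Reachable set: {S0, S1, S4, S5, S7, S8, S9, S10, S11, S12, S13, S14, S16}
Count = 13

13


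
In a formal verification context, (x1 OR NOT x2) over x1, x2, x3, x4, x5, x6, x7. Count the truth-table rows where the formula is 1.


Formula: (x1 OR NOT x2) over 7 vars (128 rows)
Evaluate each row (x1, x2, x3, x4, x5, x6, x7 as bits, MSB first):
  row 0 [0000000]: (0 OR NOT 0) -> 1
  row 1 [0000001]: (0 OR NOT 0) -> 1
  row 2 [0000010]: (0 OR NOT 0) -> 1
  row 3 [0000011]: (0 OR NOT 0) -> 1
  row 4 [0000100]: (0 OR NOT 0) -> 1
  (every remaining row is evaluated the same way; all 128 results are listed next)
Full result column, 8 rows per line (x1,x2,x3,x4 fixed per line; x5,x6,x7 runs 000..111 left to right):
  rows 0-7 [x1,x2,x3,x4=0000]: 11111111  (ones: 8)
  rows 8-15 [x1,x2,x3,x4=0001]: 11111111  (ones: 8)
  rows 16-23 [x1,x2,x3,x4=0010]: 11111111  (ones: 8)
  rows 24-31 [x1,x2,x3,x4=0011]: 11111111  (ones: 8)
  rows 32-39 [x1,x2,x3,x4=0100]: 00000000  (ones: 0)
  rows 40-47 [x1,x2,x3,x4=0101]: 00000000  (ones: 0)
  rows 48-55 [x1,x2,x3,x4=0110]: 00000000  (ones: 0)
  rows 56-63 [x1,x2,x3,x4=0111]: 00000000  (ones: 0)
  rows 64-71 [x1,x2,x3,x4=1000]: 11111111  (ones: 8)
  rows 72-79 [x1,x2,x3,x4=1001]: 11111111  (ones: 8)
  rows 80-87 [x1,x2,x3,x4=1010]: 11111111  (ones: 8)
  rows 88-95 [x1,x2,x3,x4=1011]: 11111111  (ones: 8)
  rows 96-103 [x1,x2,x3,x4=1100]: 11111111  (ones: 8)
  rows 104-111 [x1,x2,x3,x4=1101]: 11111111  (ones: 8)
  rows 112-119 [x1,x2,x3,x4=1110]: 11111111  (ones: 8)
  rows 120-127 [x1,x2,x3,x4=1111]: 11111111  (ones: 8)
Count of 1-rows = 8+8+8+8+0+0+0+0+8+8+8+8+8+8+8+8 = 96

96


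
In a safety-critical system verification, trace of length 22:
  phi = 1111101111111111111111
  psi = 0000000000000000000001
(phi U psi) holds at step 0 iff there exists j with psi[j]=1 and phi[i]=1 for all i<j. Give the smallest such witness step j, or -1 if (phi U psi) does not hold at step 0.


(phi U psi) at 0: need smallest j with psi[j]=1 and phi[i]=1 for all i in [0,j).
Scan from step 0:
  step 0: phi=1, psi=0 -> continue
  step 1: phi=1, psi=0 -> continue
  step 2: phi=1, psi=0 -> continue
  step 3: phi=1, psi=0 -> continue
  step 5: phi=0 -> phi-prefix broken from here
  step 21: psi=1 but phi already failed -> not a witness
  end of trace: no witness -> -1
Witness step = -1

-1


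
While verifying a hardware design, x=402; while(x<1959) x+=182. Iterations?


Step 1: x goes from 402 toward 1959 by 182; the body runs while x<1959, so iterations = ceil((bound-start)/step)
Step 2: Distance=1557
Step 3: ceil(1557/182)=9

9


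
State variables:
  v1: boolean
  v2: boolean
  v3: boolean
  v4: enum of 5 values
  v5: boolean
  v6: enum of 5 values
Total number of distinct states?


State space = product of domain sizes of all variables.
Domain sizes:
  v1 (boolean): 2
  v2 (boolean): 2
  v3 (boolean): 2
  v4 (enum of 5 values): 5
  v5 (boolean): 2
  v6 (enum of 5 values): 5
Product = 2 * 2 * 2 * 5 * 2 * 5 = 400

400


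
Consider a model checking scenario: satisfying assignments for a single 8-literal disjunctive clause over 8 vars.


Step 1: Total=2^8=256
Step 2: Unsat when all 8 false: 2^0=1
Step 3: Sat=256-1=255

255


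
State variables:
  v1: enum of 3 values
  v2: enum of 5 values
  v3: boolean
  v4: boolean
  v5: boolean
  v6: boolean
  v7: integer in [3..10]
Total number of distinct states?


State space = product of domain sizes of all variables.
Domain sizes:
  v1 (enum of 3 values): 3
  v2 (enum of 5 values): 5
  v3 (boolean): 2
  v4 (boolean): 2
  v5 (boolean): 2
  v6 (boolean): 2
  v7 (integer in [3..10]): 8
Product = 3 * 5 * 2 * 2 * 2 * 2 * 8 = 1920

1920


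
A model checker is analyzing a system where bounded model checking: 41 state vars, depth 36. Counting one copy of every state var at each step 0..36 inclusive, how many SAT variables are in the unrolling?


BMC unrolls to depth k, creating one copy of each state var for steps 0..k.
Step count = 36 + 1 = 37 (steps 0 through 36)
Vars per step = 41
Total = 41 * 37 = 1517

1517


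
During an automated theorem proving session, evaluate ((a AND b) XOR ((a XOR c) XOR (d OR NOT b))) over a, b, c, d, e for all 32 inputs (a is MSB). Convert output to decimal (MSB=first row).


Formula: ((a AND b) XOR ((a XOR c) XOR (d OR NOT b))) over a, b, c, d, e (32 rows)
Evaluate each row (bits = a,b,c,d,e, MSB first):
  row 0 [00000]: ((0 AND 0) XOR ((0 XOR 0) XOR (0 OR NOT 0))) -> 1
  row 1 [00001]: ((0 AND 0) XOR ((0 XOR 0) XOR (0 OR NOT 0))) -> 1
  row 2 [00010]: ((0 AND 0) XOR ((0 XOR 0) XOR (1 OR NOT 0))) -> 1
  row 3 [00011]: ((0 AND 0) XOR ((0 XOR 0) XOR (1 OR NOT 0))) -> 1
  row 4 [00100]: ((0 AND 0) XOR ((0 XOR 1) XOR (0 OR NOT 0))) -> 0
  row 5 [00101]: ((0 AND 0) XOR ((0 XOR 1) XOR (0 OR NOT 0))) -> 0
  row 6 [00110]: ((0 AND 0) XOR ((0 XOR 1) XOR (1 OR NOT 0))) -> 0
  row 7 [00111]: ((0 AND 0) XOR ((0 XOR 1) XOR (1 OR NOT 0))) -> 0
  row 8 [01000]: ((0 AND 1) XOR ((0 XOR 0) XOR (0 OR NOT 1))) -> 0
  row 9 [01001]: ((0 AND 1) XOR ((0 XOR 0) XOR (0 OR NOT 1))) -> 0
  row 10 [01010]: ((0 AND 1) XOR ((0 XOR 0) XOR (1 OR NOT 1))) -> 1
  row 11 [01011]: ((0 AND 1) XOR ((0 XOR 0) XOR (1 OR NOT 1))) -> 1
  row 12 [01100]: ((0 AND 1) XOR ((0 XOR 1) XOR (0 OR NOT 1))) -> 1
  row 13 [01101]: ((0 AND 1) XOR ((0 XOR 1) XOR (0 OR NOT 1))) -> 1
  row 14 [01110]: ((0 AND 1) XOR ((0 XOR 1) XOR (1 OR NOT 1))) -> 0
  row 15 [01111]: ((0 AND 1) XOR ((0 XOR 1) XOR (1 OR NOT 1))) -> 0
  row 16 [10000]: ((1 AND 0) XOR ((1 XOR 0) XOR (0 OR NOT 0))) -> 0
  row 17 [10001]: ((1 AND 0) XOR ((1 XOR 0) XOR (0 OR NOT 0))) -> 0
  row 18 [10010]: ((1 AND 0) XOR ((1 XOR 0) XOR (1 OR NOT 0))) -> 0
  row 19 [10011]: ((1 AND 0) XOR ((1 XOR 0) XOR (1 OR NOT 0))) -> 0
  row 20 [10100]: ((1 AND 0) XOR ((1 XOR 1) XOR (0 OR NOT 0))) -> 1
  row 21 [10101]: ((1 AND 0) XOR ((1 XOR 1) XOR (0 OR NOT 0))) -> 1
  row 22 [10110]: ((1 AND 0) XOR ((1 XOR 1) XOR (1 OR NOT 0))) -> 1
  row 23 [10111]: ((1 AND 0) XOR ((1 XOR 1) XOR (1 OR NOT 0))) -> 1
  row 24 [11000]: ((1 AND 1) XOR ((1 XOR 0) XOR (0 OR NOT 1))) -> 0
  row 25 [11001]: ((1 AND 1) XOR ((1 XOR 0) XOR (0 OR NOT 1))) -> 0
  row 26 [11010]: ((1 AND 1) XOR ((1 XOR 0) XOR (1 OR NOT 1))) -> 1
  row 27 [11011]: ((1 AND 1) XOR ((1 XOR 0) XOR (1 OR NOT 1))) -> 1
  row 28 [11100]: ((1 AND 1) XOR ((1 XOR 1) XOR (0 OR NOT 1))) -> 1
  row 29 [11101]: ((1 AND 1) XOR ((1 XOR 1) XOR (0 OR NOT 1))) -> 1
  row 30 [11110]: ((1 AND 1) XOR ((1 XOR 1) XOR (1 OR NOT 1))) -> 0
  row 31 [11111]: ((1 AND 1) XOR ((1 XOR 1) XOR (1 OR NOT 1))) -> 0
Full result column, 4 rows per line (a,b,c fixed per line; d,e runs 00..11 left to right):
  rows 0-3 [a,b,c=000]: 1111  = hex F
  rows 4-7 [a,b,c=001]: 0000  = hex 0
  rows 8-11 [a,b,c=010]: 0011  = hex 3
  rows 12-15 [a,b,c=011]: 1100  = hex C
  rows 16-19 [a,b,c=100]: 0000  = hex 0
  rows 20-23 [a,b,c=101]: 1111  = hex F
  rows 24-27 [a,b,c=110]: 0011  = hex 3
  rows 28-31 [a,b,c=111]: 1100  = hex C
Output column (row 0 .. row 31) = 11110000001111000000111100111100
Output column grouped in 4s = 1111 0000 0011 1100 0000 1111 0011 1100 = 0xF03C0F3C
Convert to decimal digit by digit (value = value*16 + digit):
  F -> 15
  15*16 + 0 = 240
  240*16 + 3 = 3843
  3843*16 + 12 (C) = 61500
  61500*16 + 0 = 984000
  984000*16 + 15 (F) = 15744015
  15744015*16 + 3 = 251904243
  251904243*16 + 12 (C) = 4030467900
Decimal = 4030467900

4030467900


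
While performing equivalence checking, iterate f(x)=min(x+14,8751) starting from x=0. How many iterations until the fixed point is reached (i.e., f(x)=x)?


Step 1: x=0, cap=8751, increment=14
Step 2: x grows by 14 each step until capped at 8751; fixed point is x=8751
Step 3: iterations = ceil(8751/14) = 626

626


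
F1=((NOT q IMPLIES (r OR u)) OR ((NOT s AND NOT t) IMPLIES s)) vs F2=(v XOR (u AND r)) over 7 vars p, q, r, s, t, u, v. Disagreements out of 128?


F1 = ((NOT q IMPLIES (r OR u)) OR ((NOT s AND NOT t) IMPLIES s))
F2 = (v XOR (u AND r))
Evaluate both on each of 128 rows (bits = p,q,r,s,t,u,v):
  row 0 [0000000]: F1=0 F2=0 -> 0
  row 1 [0000001]: F1=0 F2=1 (differ) -> 1
  row 2 [0000010]: F1=1 F2=0 (differ) -> 1
  row 3 [0000011]: F1=1 F2=1 -> 0
  row 4 [0000100]: F1=1 F2=0 (differ) -> 1
  (every remaining row is evaluated the same way; all 128 results are listed next)
Full result column, 8 rows per line (p,q,r,s fixed per line; t,u,v runs 000..111 left to right):
  rows 0-7 [p,q,r,s=0000]: 01101010  (ones: 4)
  rows 8-15 [p,q,r,s=0001]: 10101010  (ones: 4)
  rows 16-23 [p,q,r,s=0010]: 10011001  (ones: 4)
  rows 24-31 [p,q,r,s=0011]: 10011001  (ones: 4)
  rows 32-39 [p,q,r,s=0100]: 10101010  (ones: 4)
  rows 40-47 [p,q,r,s=0101]: 10101010  (ones: 4)
  rows 48-55 [p,q,r,s=0110]: 10011001  (ones: 4)
  rows 56-63 [p,q,r,s=0111]: 10011001  (ones: 4)
  rows 64-71 [p,q,r,s=1000]: 01101010  (ones: 4)
  rows 72-79 [p,q,r,s=1001]: 10101010  (ones: 4)
  rows 80-87 [p,q,r,s=1010]: 10011001  (ones: 4)
  rows 88-95 [p,q,r,s=1011]: 10011001  (ones: 4)
  rows 96-103 [p,q,r,s=1100]: 10101010  (ones: 4)
  rows 104-111 [p,q,r,s=1101]: 10101010  (ones: 4)
  rows 112-119 [p,q,r,s=1110]: 10011001  (ones: 4)
  rows 120-127 [p,q,r,s=1111]: 10011001  (ones: 4)
Disagreements = 4+4+4+4+4+4+4+4+4+4+4+4+4+4+4+4 = 64

64


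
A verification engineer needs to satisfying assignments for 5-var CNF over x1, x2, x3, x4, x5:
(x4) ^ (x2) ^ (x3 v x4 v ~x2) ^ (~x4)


CNF with 4 clauses over 5 vars (32 assignments).
An assignment satisfies CNF iff every clause has >=1 true literal.
Check each row (bits = x1,x2,x3,x4,x5; clause T/F shown):
  row 0 [00000]: clauses=FFTT -> 0
  row 1 [00001]: clauses=FFTT -> 0
  row 2 [00010]: clauses=TFTF -> 0
  row 3 [00011]: clauses=TFTF -> 0
  row 4 [00100]: clauses=FFTT -> 0
  row 5 [00101]: clauses=FFTT -> 0
  row 6 [00110]: clauses=TFTF -> 0
  row 7 [00111]: clauses=TFTF -> 0
  row 8 [01000]: clauses=FTFT -> 0
  row 9 [01001]: clauses=FTFT -> 0
  row 10 [01010]: clauses=TTTF -> 0
  row 11 [01011]: clauses=TTTF -> 0
  row 12 [01100]: clauses=FTTT -> 0
  row 13 [01101]: clauses=FTTT -> 0
  row 14 [01110]: clauses=TTTF -> 0
  row 15 [01111]: clauses=TTTF -> 0
  row 16 [10000]: clauses=FFTT -> 0
  row 17 [10001]: clauses=FFTT -> 0
  row 18 [10010]: clauses=TFTF -> 0
  row 19 [10011]: clauses=TFTF -> 0
  row 20 [10100]: clauses=FFTT -> 0
  row 21 [10101]: clauses=FFTT -> 0
  row 22 [10110]: clauses=TFTF -> 0
  row 23 [10111]: clauses=TFTF -> 0
  row 24 [11000]: clauses=FTFT -> 0
  row 25 [11001]: clauses=FTFT -> 0
  row 26 [11010]: clauses=TTTF -> 0
  row 27 [11011]: clauses=TTTF -> 0
  row 28 [11100]: clauses=FTTT -> 0
  row 29 [11101]: clauses=FTTT -> 0
  row 30 [11110]: clauses=TTTF -> 0
  row 31 [11111]: clauses=TTTF -> 0
Full result column, 8 rows per line (x1,x2 fixed per line; x3,x4,x5 runs 000..111 left to right):
  rows 0-7 [x1,x2=00]: 00000000  (ones: 0)
  rows 8-15 [x1,x2=01]: 00000000  (ones: 0)
  rows 16-23 [x1,x2=10]: 00000000  (ones: 0)
  rows 24-31 [x1,x2=11]: 00000000  (ones: 0)
Satisfying assignments = 0+0+0+0 = 0

0


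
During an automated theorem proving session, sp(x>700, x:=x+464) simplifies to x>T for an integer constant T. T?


Formula: sp(P, x:=E) = exists old_x. (x = E[old_x/x]) AND P[old_x/x] (old_x is the value of x before the assignment; eliminate old_x by solving x = E[old_x/x] for old_x)
Step 1: Precondition P: x>700, i.e. old_x > 700
Step 2: Assignment gives x = old_x + 464, so old_x = x - 464
Step 3: Substitute into P: x - 464 > 700
Step 4: Simplify: x > 700+464 = 1164

1164


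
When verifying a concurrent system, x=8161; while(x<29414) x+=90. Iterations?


Step 1: x goes from 8161 toward 29414 by 90; the body runs while x<29414, so iterations = ceil((bound-start)/step)
Step 2: Distance=21253
Step 3: ceil(21253/90)=237

237


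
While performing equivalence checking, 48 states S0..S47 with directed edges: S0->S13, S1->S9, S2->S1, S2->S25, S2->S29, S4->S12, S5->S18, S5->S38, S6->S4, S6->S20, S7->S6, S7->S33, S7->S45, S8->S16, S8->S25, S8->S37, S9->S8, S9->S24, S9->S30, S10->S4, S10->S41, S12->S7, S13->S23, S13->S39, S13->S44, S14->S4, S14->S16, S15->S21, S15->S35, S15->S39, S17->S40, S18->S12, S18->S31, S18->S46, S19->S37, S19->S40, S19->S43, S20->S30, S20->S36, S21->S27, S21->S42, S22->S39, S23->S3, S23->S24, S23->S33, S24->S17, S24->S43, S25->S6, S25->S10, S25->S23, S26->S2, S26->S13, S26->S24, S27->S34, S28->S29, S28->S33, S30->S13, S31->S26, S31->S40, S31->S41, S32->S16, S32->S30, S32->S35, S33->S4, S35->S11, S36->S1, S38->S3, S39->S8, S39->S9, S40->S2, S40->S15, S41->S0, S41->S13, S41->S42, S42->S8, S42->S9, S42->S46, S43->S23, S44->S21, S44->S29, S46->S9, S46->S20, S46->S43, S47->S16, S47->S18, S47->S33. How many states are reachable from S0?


BFS from S0:
  layer 0: {S0}
  layer 1: {S13}
  layer 2: {S23, S39, S44}
  layer 3: {S3, S8, S9, S21, S24, S29, S33}
  layer 4: {S4, S16, S17, S25, S27, S30, S37, S42, S43}
  layer 5: {S6, S10, S12, S34, S40, S46}
  layer 6: {S2, S7, S15, S20, S41}
  layer 7: {S1, S35, S36, S45}
  layer 8: {S11}
Reachable set: {S0, S1, S2, S3, S4, S6, S7, S8, S9, S10, S11, S12, S13, S15, S16, S17, S20, S21, S23, S24, S25, S27, S29, S30, S33, S34, S35, S36, S37, S39, S40, S41, S42, S43, S44, S45, S46}
Count = 37

37


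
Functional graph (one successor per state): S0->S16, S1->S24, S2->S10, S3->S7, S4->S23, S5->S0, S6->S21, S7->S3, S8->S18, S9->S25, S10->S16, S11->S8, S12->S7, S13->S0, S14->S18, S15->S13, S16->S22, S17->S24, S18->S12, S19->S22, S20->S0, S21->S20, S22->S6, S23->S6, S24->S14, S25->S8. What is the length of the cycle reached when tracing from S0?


Trace from S0 until a state repeats:
  S0 -> S16 -> S22 -> S6 -> S21 -> S20 -> S0
S0 first seen at step 0, revisited at step 6.
Cycle length = 6 - 0 = 6

6


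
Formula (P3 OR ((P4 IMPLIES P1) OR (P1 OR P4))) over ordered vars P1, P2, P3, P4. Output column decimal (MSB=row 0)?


Formula: (P3 OR ((P4 IMPLIES P1) OR (P1 OR P4))) over P1, P2, P3, P4 (16 rows)
Evaluate each row (bits = P1,P2,P3,P4, MSB first):
  row 0 [0000]: (0 OR ((0 IMPLIES 0) OR (0 OR 0))) -> 1
  row 1 [0001]: (0 OR ((1 IMPLIES 0) OR (0 OR 1))) -> 1
  row 2 [0010]: (1 OR ((0 IMPLIES 0) OR (0 OR 0))) -> 1
  row 3 [0011]: (1 OR ((1 IMPLIES 0) OR (0 OR 1))) -> 1
  row 4 [0100]: (0 OR ((0 IMPLIES 0) OR (0 OR 0))) -> 1
  row 5 [0101]: (0 OR ((1 IMPLIES 0) OR (0 OR 1))) -> 1
  row 6 [0110]: (1 OR ((0 IMPLIES 0) OR (0 OR 0))) -> 1
  row 7 [0111]: (1 OR ((1 IMPLIES 0) OR (0 OR 1))) -> 1
  row 8 [1000]: (0 OR ((0 IMPLIES 1) OR (1 OR 0))) -> 1
  row 9 [1001]: (0 OR ((1 IMPLIES 1) OR (1 OR 1))) -> 1
  row 10 [1010]: (1 OR ((0 IMPLIES 1) OR (1 OR 0))) -> 1
  row 11 [1011]: (1 OR ((1 IMPLIES 1) OR (1 OR 1))) -> 1
  row 12 [1100]: (0 OR ((0 IMPLIES 1) OR (1 OR 0))) -> 1
  row 13 [1101]: (0 OR ((1 IMPLIES 1) OR (1 OR 1))) -> 1
  row 14 [1110]: (1 OR ((0 IMPLIES 1) OR (1 OR 0))) -> 1
  row 15 [1111]: (1 OR ((1 IMPLIES 1) OR (1 OR 1))) -> 1
Full result column, 4 rows per line (P1,P2 fixed per line; P3,P4 runs 00..11 left to right):
  rows 0-3 [P1,P2=00]: 1111  = hex F
  rows 4-7 [P1,P2=01]: 1111  = hex F
  rows 8-11 [P1,P2=10]: 1111  = hex F
  rows 12-15 [P1,P2=11]: 1111  = hex F
Output column (row 0 .. row 15) = 1111111111111111
Output column grouped in 4s = 1111 1111 1111 1111 = 0xFFFF
Convert to decimal digit by digit (value = value*16 + digit):
  F -> 15
  15*16 + 15 (F) = 255
  255*16 + 15 (F) = 4095
  4095*16 + 15 (F) = 65535
Decimal = 65535

65535


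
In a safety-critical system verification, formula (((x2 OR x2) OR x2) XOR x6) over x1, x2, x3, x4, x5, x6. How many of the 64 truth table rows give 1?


Formula: (((x2 OR x2) OR x2) XOR x6) over 6 vars (64 rows)
Evaluate each row (x1, x2, x3, x4, x5, x6 as bits, MSB first):
  row 0 [000000]: (((0 OR 0) OR 0) XOR 0) -> 0
  row 1 [000001]: (((0 OR 0) OR 0) XOR 1) -> 1
  row 2 [000010]: (((0 OR 0) OR 0) XOR 0) -> 0
  row 3 [000011]: (((0 OR 0) OR 0) XOR 1) -> 1
  row 4 [000100]: (((0 OR 0) OR 0) XOR 0) -> 0
  (every remaining row is evaluated the same way; all 64 results are listed next)
Full result column, 8 rows per line (x1,x2,x3 fixed per line; x4,x5,x6 runs 000..111 left to right):
  rows 0-7 [x1,x2,x3=000]: 01010101  (ones: 4)
  rows 8-15 [x1,x2,x3=001]: 01010101  (ones: 4)
  rows 16-23 [x1,x2,x3=010]: 10101010  (ones: 4)
  rows 24-31 [x1,x2,x3=011]: 10101010  (ones: 4)
  rows 32-39 [x1,x2,x3=100]: 01010101  (ones: 4)
  rows 40-47 [x1,x2,x3=101]: 01010101  (ones: 4)
  rows 48-55 [x1,x2,x3=110]: 10101010  (ones: 4)
  rows 56-63 [x1,x2,x3=111]: 10101010  (ones: 4)
Count of 1-rows = 4+4+4+4+4+4+4+4 = 32

32


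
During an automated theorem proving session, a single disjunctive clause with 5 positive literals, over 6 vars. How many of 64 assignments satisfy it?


Step 1: Total=2^6=64
Step 2: Unsat when all 5 false: 2^1=2
Step 3: Sat=64-2=62

62


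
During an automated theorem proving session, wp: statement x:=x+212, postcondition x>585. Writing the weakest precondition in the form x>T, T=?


Formula: wp(x:=E, P) = P[E/x] (substitute E for x in postcondition)
Step 1: Postcondition: x>585
Step 2: Substitute x+212 for x: x+212>585
Step 3: Solve for x: x > 585-212 = 373

373


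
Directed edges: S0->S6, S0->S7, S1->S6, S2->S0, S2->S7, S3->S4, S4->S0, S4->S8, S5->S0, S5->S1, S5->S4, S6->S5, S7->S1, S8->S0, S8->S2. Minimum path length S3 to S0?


BFS layer-by-layer from S3:
  dist 0: {S3}
  dist 1: {S4}
  dist 2: {S0, S8}
  -> S0 reached at distance 2
Shortest path length = 2

2


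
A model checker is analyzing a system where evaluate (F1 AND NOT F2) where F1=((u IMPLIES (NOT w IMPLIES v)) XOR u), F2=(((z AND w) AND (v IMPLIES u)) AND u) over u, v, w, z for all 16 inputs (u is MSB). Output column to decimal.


F1 = ((u IMPLIES (NOT w IMPLIES v)) XOR u)
F2 = (((z AND w) AND (v IMPLIES u)) AND u)
Counterexample to F1=>F2 is where F1=1 and F2=0.
Evaluate each row (bits = u,v,w,z, MSB first):
  row 0 [0000]: F1=1 F2=0 -> F1&~F2 -> 1
  row 1 [0001]: F1=1 F2=0 -> F1&~F2 -> 1
  row 2 [0010]: F1=1 F2=0 -> F1&~F2 -> 1
  row 3 [0011]: F1=1 F2=0 -> F1&~F2 -> 1
  row 4 [0100]: F1=1 F2=0 -> F1&~F2 -> 1
  row 5 [0101]: F1=1 F2=0 -> F1&~F2 -> 1
  row 6 [0110]: F1=1 F2=0 -> F1&~F2 -> 1
  row 7 [0111]: F1=1 F2=0 -> F1&~F2 -> 1
  row 8 [1000]: F1=1 F2=0 -> F1&~F2 -> 1
  row 9 [1001]: F1=1 F2=0 -> F1&~F2 -> 1
  row 10 [1010]: F1=0 F2=0 -> F1&~F2 -> 0
  row 11 [1011]: F1=0 F2=1 -> F1&~F2 -> 0
  row 12 [1100]: F1=0 F2=0 -> F1&~F2 -> 0
  row 13 [1101]: F1=0 F2=0 -> F1&~F2 -> 0
  row 14 [1110]: F1=0 F2=0 -> F1&~F2 -> 0
  row 15 [1111]: F1=0 F2=1 -> F1&~F2 -> 0
Full result column, 4 rows per line (u,v fixed per line; w,z runs 00..11 left to right):
  rows 0-3 [u,v=00]: 1111  = hex F
  rows 4-7 [u,v=01]: 1111  = hex F
  rows 8-11 [u,v=10]: 1100  = hex C
  rows 12-15 [u,v=11]: 0000  = hex 0
Counterexample vector (row 0 .. row 15) = 1111111111000000
Output column grouped in 4s = 1111 1111 1100 0000 = 0xFFC0
Convert to decimal digit by digit (value = value*16 + digit):
  F -> 15
  15*16 + 15 (F) = 255
  255*16 + 12 (C) = 4092
  4092*16 + 0 = 65472
Decimal = 65472

65472


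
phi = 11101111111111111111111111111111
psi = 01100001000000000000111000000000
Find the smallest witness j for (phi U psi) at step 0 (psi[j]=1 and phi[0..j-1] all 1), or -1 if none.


(phi U psi) at 0: need smallest j with psi[j]=1 and phi[i]=1 for all i in [0,j).
Scan from step 0:
  step 0: phi=1, psi=0 -> continue
  step 1: psi=1 and phi held for [0,1) -> witness found
Witness step = 1

1


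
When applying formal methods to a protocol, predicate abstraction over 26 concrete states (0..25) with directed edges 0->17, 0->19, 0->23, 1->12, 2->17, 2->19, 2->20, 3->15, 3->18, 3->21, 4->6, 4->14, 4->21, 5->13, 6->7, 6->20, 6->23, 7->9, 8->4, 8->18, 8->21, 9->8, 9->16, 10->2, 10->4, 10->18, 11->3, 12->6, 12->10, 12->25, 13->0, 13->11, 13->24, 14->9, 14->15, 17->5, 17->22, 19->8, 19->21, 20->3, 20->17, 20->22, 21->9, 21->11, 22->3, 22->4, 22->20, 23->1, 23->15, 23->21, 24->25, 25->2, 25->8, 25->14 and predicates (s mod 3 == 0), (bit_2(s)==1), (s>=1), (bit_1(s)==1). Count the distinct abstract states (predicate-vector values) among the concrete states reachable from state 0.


BFS from 0:
Concrete reachable: {0, 1, 2, 3, 4, 5, 6, 7, 8, 9, 10, 11, 12, 13, 14, 15, 16, 17, 18, 19, 20, 21, 22, 23, 24, 25}
Abstract via predicates (s mod 3 == 0), (bit_2(s)==1), (s>=1), (bit_1(s)==1):
  (0,0,1,0) <- {1, 8, 16, 17, 25}
  (0,0,1,1) <- {2, 10, 11, 19}
  (0,1,1,0) <- {4, 5, 13, 20}
  (0,1,1,1) <- {7, 14, 22, 23}
  (1,0,0,0) <- {0}
  (1,0,1,0) <- {9, 24}
  (1,0,1,1) <- {3, 18}
  (1,1,1,0) <- {12, 21}
  (1,1,1,1) <- {6, 15}
Distinct abstract states = 9

9


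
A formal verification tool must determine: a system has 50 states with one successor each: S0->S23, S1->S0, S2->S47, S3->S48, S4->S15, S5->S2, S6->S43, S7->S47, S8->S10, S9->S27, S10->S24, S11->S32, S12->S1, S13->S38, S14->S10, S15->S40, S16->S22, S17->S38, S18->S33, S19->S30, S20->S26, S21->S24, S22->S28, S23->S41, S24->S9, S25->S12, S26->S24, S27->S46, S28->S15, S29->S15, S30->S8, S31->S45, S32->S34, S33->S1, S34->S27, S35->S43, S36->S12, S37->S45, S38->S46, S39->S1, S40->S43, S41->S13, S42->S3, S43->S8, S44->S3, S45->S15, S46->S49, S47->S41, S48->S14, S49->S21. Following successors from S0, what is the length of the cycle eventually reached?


Trace from S0 until a state repeats:
  S0 -> S23 -> S41 -> S13 -> S38 -> S46 -> S49 -> S21 -> S24 -> S9 -> S27 -> S46
S46 first seen at step 5, revisited at step 11.
Cycle length = 11 - 5 = 6

6


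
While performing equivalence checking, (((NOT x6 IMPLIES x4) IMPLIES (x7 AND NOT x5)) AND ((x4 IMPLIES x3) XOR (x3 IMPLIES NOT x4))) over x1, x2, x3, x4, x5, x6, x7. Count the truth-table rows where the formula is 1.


Formula: (((NOT x6 IMPLIES x4) IMPLIES (x7 AND NOT x5)) AND ((x4 IMPLIES x3) XOR (x3 IMPLIES NOT x4))) over 7 vars (128 rows)
Evaluate each row (x1, x2, x3, x4, x5, x6, x7 as bits, MSB first):
  row 0 [0000000]: (((NOT 0 IMPLIES 0) IMPLIES (0 AND NOT 0)) AND ((0 IMPLIES 0) XOR (0 IMPLIES NOT 0))) -> 0
  row 1 [0000001]: (((NOT 0 IMPLIES 0) IMPLIES (1 AND NOT 0)) AND ((0 IMPLIES 0) XOR (0 IMPLIES NOT 0))) -> 0
  row 2 [0000010]: (((NOT 1 IMPLIES 0) IMPLIES (0 AND NOT 0)) AND ((0 IMPLIES 0) XOR (0 IMPLIES NOT 0))) -> 0
  row 3 [0000011]: (((NOT 1 IMPLIES 0) IMPLIES (1 AND NOT 0)) AND ((0 IMPLIES 0) XOR (0 IMPLIES NOT 0))) -> 0
  row 4 [0000100]: (((NOT 0 IMPLIES 0) IMPLIES (0 AND NOT 1)) AND ((0 IMPLIES 0) XOR (0 IMPLIES NOT 0))) -> 0
  (every remaining row is evaluated the same way; all 128 results are listed next)
Full result column, 8 rows per line (x1,x2,x3,x4 fixed per line; x5,x6,x7 runs 000..111 left to right):
  rows 0-7 [x1,x2,x3,x4=0000]: 00000000  (ones: 0)
  rows 8-15 [x1,x2,x3,x4=0001]: 01010000  (ones: 2)
  rows 16-23 [x1,x2,x3,x4=0010]: 00000000  (ones: 0)
  rows 24-31 [x1,x2,x3,x4=0011]: 01010000  (ones: 2)
  rows 32-39 [x1,x2,x3,x4=0100]: 00000000  (ones: 0)
  rows 40-47 [x1,x2,x3,x4=0101]: 01010000  (ones: 2)
  rows 48-55 [x1,x2,x3,x4=0110]: 00000000  (ones: 0)
  rows 56-63 [x1,x2,x3,x4=0111]: 01010000  (ones: 2)
  rows 64-71 [x1,x2,x3,x4=1000]: 00000000  (ones: 0)
  rows 72-79 [x1,x2,x3,x4=1001]: 01010000  (ones: 2)
  rows 80-87 [x1,x2,x3,x4=1010]: 00000000  (ones: 0)
  rows 88-95 [x1,x2,x3,x4=1011]: 01010000  (ones: 2)
  rows 96-103 [x1,x2,x3,x4=1100]: 00000000  (ones: 0)
  rows 104-111 [x1,x2,x3,x4=1101]: 01010000  (ones: 2)
  rows 112-119 [x1,x2,x3,x4=1110]: 00000000  (ones: 0)
  rows 120-127 [x1,x2,x3,x4=1111]: 01010000  (ones: 2)
Count of 1-rows = 0+2+0+2+0+2+0+2+0+2+0+2+0+2+0+2 = 16

16


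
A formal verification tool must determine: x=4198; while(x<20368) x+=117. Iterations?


Step 1: x goes from 4198 toward 20368 by 117; the body runs while x<20368, so iterations = ceil((bound-start)/step)
Step 2: Distance=16170
Step 3: ceil(16170/117)=139

139


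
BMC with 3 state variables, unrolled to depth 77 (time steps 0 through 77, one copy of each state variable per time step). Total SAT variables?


BMC unrolls to depth k, creating one copy of each state var for steps 0..k.
Step count = 77 + 1 = 78 (steps 0 through 77)
Vars per step = 3
Total = 3 * 78 = 234

234


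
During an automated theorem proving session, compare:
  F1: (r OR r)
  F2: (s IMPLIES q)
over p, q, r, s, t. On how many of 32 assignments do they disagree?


F1 = (r OR r)
F2 = (s IMPLIES q)
Evaluate both on each of 32 rows (bits = p,q,r,s,t):
  row 0 [00000]: F1=0 F2=1 (differ) -> 1
  row 1 [00001]: F1=0 F2=1 (differ) -> 1
  row 2 [00010]: F1=0 F2=0 -> 0
  row 3 [00011]: F1=0 F2=0 -> 0
  row 4 [00100]: F1=1 F2=1 -> 0
  row 5 [00101]: F1=1 F2=1 -> 0
  row 6 [00110]: F1=1 F2=0 (differ) -> 1
  row 7 [00111]: F1=1 F2=0 (differ) -> 1
  row 8 [01000]: F1=0 F2=1 (differ) -> 1
  row 9 [01001]: F1=0 F2=1 (differ) -> 1
  row 10 [01010]: F1=0 F2=1 (differ) -> 1
  row 11 [01011]: F1=0 F2=1 (differ) -> 1
  row 12 [01100]: F1=1 F2=1 -> 0
  row 13 [01101]: F1=1 F2=1 -> 0
  row 14 [01110]: F1=1 F2=1 -> 0
  row 15 [01111]: F1=1 F2=1 -> 0
  row 16 [10000]: F1=0 F2=1 (differ) -> 1
  row 17 [10001]: F1=0 F2=1 (differ) -> 1
  row 18 [10010]: F1=0 F2=0 -> 0
  row 19 [10011]: F1=0 F2=0 -> 0
  row 20 [10100]: F1=1 F2=1 -> 0
  row 21 [10101]: F1=1 F2=1 -> 0
  row 22 [10110]: F1=1 F2=0 (differ) -> 1
  row 23 [10111]: F1=1 F2=0 (differ) -> 1
  row 24 [11000]: F1=0 F2=1 (differ) -> 1
  row 25 [11001]: F1=0 F2=1 (differ) -> 1
  row 26 [11010]: F1=0 F2=1 (differ) -> 1
  row 27 [11011]: F1=0 F2=1 (differ) -> 1
  row 28 [11100]: F1=1 F2=1 -> 0
  row 29 [11101]: F1=1 F2=1 -> 0
  row 30 [11110]: F1=1 F2=1 -> 0
  row 31 [11111]: F1=1 F2=1 -> 0
Full result column, 8 rows per line (p,q fixed per line; r,s,t runs 000..111 left to right):
  rows 0-7 [p,q=00]: 11000011  (ones: 4)
  rows 8-15 [p,q=01]: 11110000  (ones: 4)
  rows 16-23 [p,q=10]: 11000011  (ones: 4)
  rows 24-31 [p,q=11]: 11110000  (ones: 4)
Disagreements = 4+4+4+4 = 16

16


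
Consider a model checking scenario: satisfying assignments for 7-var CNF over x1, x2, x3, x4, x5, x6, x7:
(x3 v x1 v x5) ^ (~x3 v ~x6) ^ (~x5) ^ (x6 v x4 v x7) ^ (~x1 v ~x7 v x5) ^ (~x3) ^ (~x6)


CNF with 7 clauses over 7 vars (128 assignments).
An assignment satisfies CNF iff every clause has >=1 true literal.
Check each row (bits = x1,x2,x3,x4,x5,x6,x7; clause T/F shown):
  row 0 [0000000]: clauses=FTTFTTT -> 0
  row 1 [0000001]: clauses=FTTTTTT -> 0
  row 2 [0000010]: clauses=FTTTTTF -> 0
  row 3 [0000011]: clauses=FTTTTTF -> 0
  row 4 [0000100]: clauses=TTFFTTT -> 0
  (every remaining row is evaluated the same way; all 128 results are listed next)
Full result column, 8 rows per line (x1,x2,x3,x4 fixed per line; x5,x6,x7 runs 000..111 left to right):
  rows 0-7 [x1,x2,x3,x4=0000]: 00000000  (ones: 0)
  rows 8-15 [x1,x2,x3,x4=0001]: 00000000  (ones: 0)
  rows 16-23 [x1,x2,x3,x4=0010]: 00000000  (ones: 0)
  rows 24-31 [x1,x2,x3,x4=0011]: 00000000  (ones: 0)
  rows 32-39 [x1,x2,x3,x4=0100]: 00000000  (ones: 0)
  rows 40-47 [x1,x2,x3,x4=0101]: 00000000  (ones: 0)
  rows 48-55 [x1,x2,x3,x4=0110]: 00000000  (ones: 0)
  rows 56-63 [x1,x2,x3,x4=0111]: 00000000  (ones: 0)
  rows 64-71 [x1,x2,x3,x4=1000]: 00000000  (ones: 0)
  rows 72-79 [x1,x2,x3,x4=1001]: 10000000  (ones: 1)
  rows 80-87 [x1,x2,x3,x4=1010]: 00000000  (ones: 0)
  rows 88-95 [x1,x2,x3,x4=1011]: 00000000  (ones: 0)
  rows 96-103 [x1,x2,x3,x4=1100]: 00000000  (ones: 0)
  rows 104-111 [x1,x2,x3,x4=1101]: 10000000  (ones: 1)
  rows 112-119 [x1,x2,x3,x4=1110]: 00000000  (ones: 0)
  rows 120-127 [x1,x2,x3,x4=1111]: 00000000  (ones: 0)
Satisfying assignments = 0+0+0+0+0+0+0+0+0+1+0+0+0+1+0+0 = 2

2


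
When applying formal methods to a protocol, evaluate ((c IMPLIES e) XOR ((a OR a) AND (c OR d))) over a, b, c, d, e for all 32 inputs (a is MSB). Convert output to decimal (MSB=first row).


Formula: ((c IMPLIES e) XOR ((a OR a) AND (c OR d))) over a, b, c, d, e (32 rows)
Evaluate each row (bits = a,b,c,d,e, MSB first):
  row 0 [00000]: ((0 IMPLIES 0) XOR ((0 OR 0) AND (0 OR 0))) -> 1
  row 1 [00001]: ((0 IMPLIES 1) XOR ((0 OR 0) AND (0 OR 0))) -> 1
  row 2 [00010]: ((0 IMPLIES 0) XOR ((0 OR 0) AND (0 OR 1))) -> 1
  row 3 [00011]: ((0 IMPLIES 1) XOR ((0 OR 0) AND (0 OR 1))) -> 1
  row 4 [00100]: ((1 IMPLIES 0) XOR ((0 OR 0) AND (1 OR 0))) -> 0
  row 5 [00101]: ((1 IMPLIES 1) XOR ((0 OR 0) AND (1 OR 0))) -> 1
  row 6 [00110]: ((1 IMPLIES 0) XOR ((0 OR 0) AND (1 OR 1))) -> 0
  row 7 [00111]: ((1 IMPLIES 1) XOR ((0 OR 0) AND (1 OR 1))) -> 1
  row 8 [01000]: ((0 IMPLIES 0) XOR ((0 OR 0) AND (0 OR 0))) -> 1
  row 9 [01001]: ((0 IMPLIES 1) XOR ((0 OR 0) AND (0 OR 0))) -> 1
  row 10 [01010]: ((0 IMPLIES 0) XOR ((0 OR 0) AND (0 OR 1))) -> 1
  row 11 [01011]: ((0 IMPLIES 1) XOR ((0 OR 0) AND (0 OR 1))) -> 1
  row 12 [01100]: ((1 IMPLIES 0) XOR ((0 OR 0) AND (1 OR 0))) -> 0
  row 13 [01101]: ((1 IMPLIES 1) XOR ((0 OR 0) AND (1 OR 0))) -> 1
  row 14 [01110]: ((1 IMPLIES 0) XOR ((0 OR 0) AND (1 OR 1))) -> 0
  row 15 [01111]: ((1 IMPLIES 1) XOR ((0 OR 0) AND (1 OR 1))) -> 1
  row 16 [10000]: ((0 IMPLIES 0) XOR ((1 OR 1) AND (0 OR 0))) -> 1
  row 17 [10001]: ((0 IMPLIES 1) XOR ((1 OR 1) AND (0 OR 0))) -> 1
  row 18 [10010]: ((0 IMPLIES 0) XOR ((1 OR 1) AND (0 OR 1))) -> 0
  row 19 [10011]: ((0 IMPLIES 1) XOR ((1 OR 1) AND (0 OR 1))) -> 0
  row 20 [10100]: ((1 IMPLIES 0) XOR ((1 OR 1) AND (1 OR 0))) -> 1
  row 21 [10101]: ((1 IMPLIES 1) XOR ((1 OR 1) AND (1 OR 0))) -> 0
  row 22 [10110]: ((1 IMPLIES 0) XOR ((1 OR 1) AND (1 OR 1))) -> 1
  row 23 [10111]: ((1 IMPLIES 1) XOR ((1 OR 1) AND (1 OR 1))) -> 0
  row 24 [11000]: ((0 IMPLIES 0) XOR ((1 OR 1) AND (0 OR 0))) -> 1
  row 25 [11001]: ((0 IMPLIES 1) XOR ((1 OR 1) AND (0 OR 0))) -> 1
  row 26 [11010]: ((0 IMPLIES 0) XOR ((1 OR 1) AND (0 OR 1))) -> 0
  row 27 [11011]: ((0 IMPLIES 1) XOR ((1 OR 1) AND (0 OR 1))) -> 0
  row 28 [11100]: ((1 IMPLIES 0) XOR ((1 OR 1) AND (1 OR 0))) -> 1
  row 29 [11101]: ((1 IMPLIES 1) XOR ((1 OR 1) AND (1 OR 0))) -> 0
  row 30 [11110]: ((1 IMPLIES 0) XOR ((1 OR 1) AND (1 OR 1))) -> 1
  row 31 [11111]: ((1 IMPLIES 1) XOR ((1 OR 1) AND (1 OR 1))) -> 0
Full result column, 4 rows per line (a,b,c fixed per line; d,e runs 00..11 left to right):
  rows 0-3 [a,b,c=000]: 1111  = hex F
  rows 4-7 [a,b,c=001]: 0101  = hex 5
  rows 8-11 [a,b,c=010]: 1111  = hex F
  rows 12-15 [a,b,c=011]: 0101  = hex 5
  rows 16-19 [a,b,c=100]: 1100  = hex C
  rows 20-23 [a,b,c=101]: 1010  = hex A
  rows 24-27 [a,b,c=110]: 1100  = hex C
  rows 28-31 [a,b,c=111]: 1010  = hex A
Output column (row 0 .. row 31) = 11110101111101011100101011001010
Output column grouped in 4s = 1111 0101 1111 0101 1100 1010 1100 1010 = 0xF5F5CACA
Convert to decimal digit by digit (value = value*16 + digit):
  F -> 15
  15*16 + 5 = 245
  245*16 + 15 (F) = 3935
  3935*16 + 5 = 62965
  62965*16 + 12 (C) = 1007452
  1007452*16 + 10 (A) = 16119242
  16119242*16 + 12 (C) = 257907884
  257907884*16 + 10 (A) = 4126526154
Decimal = 4126526154

4126526154


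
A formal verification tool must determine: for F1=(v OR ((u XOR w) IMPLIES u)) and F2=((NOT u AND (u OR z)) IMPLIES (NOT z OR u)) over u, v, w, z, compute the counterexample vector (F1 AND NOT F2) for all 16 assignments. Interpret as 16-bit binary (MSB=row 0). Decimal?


F1 = (v OR ((u XOR w) IMPLIES u))
F2 = ((NOT u AND (u OR z)) IMPLIES (NOT z OR u))
Counterexample to F1=>F2 is where F1=1 and F2=0.
Evaluate each row (bits = u,v,w,z, MSB first):
  row 0 [0000]: F1=1 F2=1 -> F1&~F2 -> 0
  row 1 [0001]: F1=1 F2=0 -> F1&~F2 -> 1
  row 2 [0010]: F1=0 F2=1 -> F1&~F2 -> 0
  row 3 [0011]: F1=0 F2=0 -> F1&~F2 -> 0
  row 4 [0100]: F1=1 F2=1 -> F1&~F2 -> 0
  row 5 [0101]: F1=1 F2=0 -> F1&~F2 -> 1
  row 6 [0110]: F1=1 F2=1 -> F1&~F2 -> 0
  row 7 [0111]: F1=1 F2=0 -> F1&~F2 -> 1
  row 8 [1000]: F1=1 F2=1 -> F1&~F2 -> 0
  row 9 [1001]: F1=1 F2=1 -> F1&~F2 -> 0
  row 10 [1010]: F1=1 F2=1 -> F1&~F2 -> 0
  row 11 [1011]: F1=1 F2=1 -> F1&~F2 -> 0
  row 12 [1100]: F1=1 F2=1 -> F1&~F2 -> 0
  row 13 [1101]: F1=1 F2=1 -> F1&~F2 -> 0
  row 14 [1110]: F1=1 F2=1 -> F1&~F2 -> 0
  row 15 [1111]: F1=1 F2=1 -> F1&~F2 -> 0
Full result column, 4 rows per line (u,v fixed per line; w,z runs 00..11 left to right):
  rows 0-3 [u,v=00]: 0100  = hex 4
  rows 4-7 [u,v=01]: 0101  = hex 5
  rows 8-11 [u,v=10]: 0000  = hex 0
  rows 12-15 [u,v=11]: 0000  = hex 0
Counterexample vector (row 0 .. row 15) = 0100010100000000
Output column grouped in 4s = 0100 0101 0000 0000 = 0x4500
Convert to decimal digit by digit (value = value*16 + digit):
  4 -> 4
  4*16 + 5 = 69
  69*16 + 0 = 1104
  1104*16 + 0 = 17664
Decimal = 17664

17664


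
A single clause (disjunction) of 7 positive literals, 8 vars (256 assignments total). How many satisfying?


Step 1: Total=2^8=256
Step 2: Unsat when all 7 false: 2^1=2
Step 3: Sat=256-2=254

254


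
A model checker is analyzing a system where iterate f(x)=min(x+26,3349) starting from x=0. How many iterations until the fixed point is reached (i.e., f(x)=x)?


Step 1: x=0, cap=3349, increment=26
Step 2: x grows by 26 each step until capped at 3349; fixed point is x=3349
Step 3: iterations = ceil(3349/26) = 129

129


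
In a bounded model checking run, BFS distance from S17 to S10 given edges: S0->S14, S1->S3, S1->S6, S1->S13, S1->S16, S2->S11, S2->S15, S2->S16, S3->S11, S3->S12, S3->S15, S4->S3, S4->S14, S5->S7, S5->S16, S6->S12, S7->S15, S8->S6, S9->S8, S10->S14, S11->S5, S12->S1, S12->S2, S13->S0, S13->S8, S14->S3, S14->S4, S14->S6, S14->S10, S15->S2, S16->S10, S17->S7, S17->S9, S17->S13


BFS layer-by-layer from S17:
  dist 0: {S17}
  dist 1: {S7, S9, S13}
  dist 2: {S0, S8, S15}
  dist 3: {S2, S6, S14}
  dist 4: {S3, S4, S10, S11, S12, S16}
  -> S10 reached at distance 4
Shortest path length = 4

4


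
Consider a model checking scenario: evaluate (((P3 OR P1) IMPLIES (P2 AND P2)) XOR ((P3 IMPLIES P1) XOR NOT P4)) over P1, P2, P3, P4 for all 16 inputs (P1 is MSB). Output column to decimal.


Formula: (((P3 OR P1) IMPLIES (P2 AND P2)) XOR ((P3 IMPLIES P1) XOR NOT P4)) over P1, P2, P3, P4 (16 rows)
Evaluate each row (bits = P1,P2,P3,P4, MSB first):
  row 0 [0000]: (((0 OR 0) IMPLIES (0 AND 0)) XOR ((0 IMPLIES 0) XOR NOT 0)) -> 1
  row 1 [0001]: (((0 OR 0) IMPLIES (0 AND 0)) XOR ((0 IMPLIES 0) XOR NOT 1)) -> 0
  row 2 [0010]: (((1 OR 0) IMPLIES (0 AND 0)) XOR ((1 IMPLIES 0) XOR NOT 0)) -> 1
  row 3 [0011]: (((1 OR 0) IMPLIES (0 AND 0)) XOR ((1 IMPLIES 0) XOR NOT 1)) -> 0
  row 4 [0100]: (((0 OR 0) IMPLIES (1 AND 1)) XOR ((0 IMPLIES 0) XOR NOT 0)) -> 1
  row 5 [0101]: (((0 OR 0) IMPLIES (1 AND 1)) XOR ((0 IMPLIES 0) XOR NOT 1)) -> 0
  row 6 [0110]: (((1 OR 0) IMPLIES (1 AND 1)) XOR ((1 IMPLIES 0) XOR NOT 0)) -> 0
  row 7 [0111]: (((1 OR 0) IMPLIES (1 AND 1)) XOR ((1 IMPLIES 0) XOR NOT 1)) -> 1
  row 8 [1000]: (((0 OR 1) IMPLIES (0 AND 0)) XOR ((0 IMPLIES 1) XOR NOT 0)) -> 0
  row 9 [1001]: (((0 OR 1) IMPLIES (0 AND 0)) XOR ((0 IMPLIES 1) XOR NOT 1)) -> 1
  row 10 [1010]: (((1 OR 1) IMPLIES (0 AND 0)) XOR ((1 IMPLIES 1) XOR NOT 0)) -> 0
  row 11 [1011]: (((1 OR 1) IMPLIES (0 AND 0)) XOR ((1 IMPLIES 1) XOR NOT 1)) -> 1
  row 12 [1100]: (((0 OR 1) IMPLIES (1 AND 1)) XOR ((0 IMPLIES 1) XOR NOT 0)) -> 1
  row 13 [1101]: (((0 OR 1) IMPLIES (1 AND 1)) XOR ((0 IMPLIES 1) XOR NOT 1)) -> 0
  row 14 [1110]: (((1 OR 1) IMPLIES (1 AND 1)) XOR ((1 IMPLIES 1) XOR NOT 0)) -> 1
  row 15 [1111]: (((1 OR 1) IMPLIES (1 AND 1)) XOR ((1 IMPLIES 1) XOR NOT 1)) -> 0
Full result column, 4 rows per line (P1,P2 fixed per line; P3,P4 runs 00..11 left to right):
  rows 0-3 [P1,P2=00]: 1010  = hex A
  rows 4-7 [P1,P2=01]: 1001  = hex 9
  rows 8-11 [P1,P2=10]: 0101  = hex 5
  rows 12-15 [P1,P2=11]: 1010  = hex A
Output column (row 0 .. row 15) = 1010100101011010
Output column grouped in 4s = 1010 1001 0101 1010 = 0xA95A
Convert to decimal digit by digit (value = value*16 + digit):
  A -> 10
  10*16 + 9 = 169
  169*16 + 5 = 2709
  2709*16 + 10 (A) = 43354
Decimal = 43354

43354
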